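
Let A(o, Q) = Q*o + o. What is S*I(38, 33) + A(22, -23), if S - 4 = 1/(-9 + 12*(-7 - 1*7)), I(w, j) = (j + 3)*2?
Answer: -11588/59 ≈ -196.41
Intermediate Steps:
I(w, j) = 6 + 2*j (I(w, j) = (3 + j)*2 = 6 + 2*j)
A(o, Q) = o + Q*o
S = 707/177 (S = 4 + 1/(-9 + 12*(-7 - 1*7)) = 4 + 1/(-9 + 12*(-7 - 7)) = 4 + 1/(-9 + 12*(-14)) = 4 + 1/(-9 - 168) = 4 + 1/(-177) = 4 - 1/177 = 707/177 ≈ 3.9944)
S*I(38, 33) + A(22, -23) = 707*(6 + 2*33)/177 + 22*(1 - 23) = 707*(6 + 66)/177 + 22*(-22) = (707/177)*72 - 484 = 16968/59 - 484 = -11588/59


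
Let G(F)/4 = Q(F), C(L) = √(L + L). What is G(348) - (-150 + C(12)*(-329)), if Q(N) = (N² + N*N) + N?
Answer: 970374 + 658*√6 ≈ 9.7199e+5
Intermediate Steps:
C(L) = √2*√L (C(L) = √(2*L) = √2*√L)
Q(N) = N + 2*N² (Q(N) = (N² + N²) + N = 2*N² + N = N + 2*N²)
G(F) = 4*F*(1 + 2*F) (G(F) = 4*(F*(1 + 2*F)) = 4*F*(1 + 2*F))
G(348) - (-150 + C(12)*(-329)) = 4*348*(1 + 2*348) - (-150 + (√2*√12)*(-329)) = 4*348*(1 + 696) - (-150 + (√2*(2*√3))*(-329)) = 4*348*697 - (-150 + (2*√6)*(-329)) = 970224 - (-150 - 658*√6) = 970224 + (150 + 658*√6) = 970374 + 658*√6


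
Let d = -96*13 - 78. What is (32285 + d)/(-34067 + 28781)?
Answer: -30959/5286 ≈ -5.8568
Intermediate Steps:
d = -1326 (d = -1248 - 78 = -1326)
(32285 + d)/(-34067 + 28781) = (32285 - 1326)/(-34067 + 28781) = 30959/(-5286) = 30959*(-1/5286) = -30959/5286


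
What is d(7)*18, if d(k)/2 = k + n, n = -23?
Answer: -576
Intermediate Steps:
d(k) = -46 + 2*k (d(k) = 2*(k - 23) = 2*(-23 + k) = -46 + 2*k)
d(7)*18 = (-46 + 2*7)*18 = (-46 + 14)*18 = -32*18 = -576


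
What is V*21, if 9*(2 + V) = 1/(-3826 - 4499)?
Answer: -1048957/24975 ≈ -42.000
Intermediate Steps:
V = -149851/74925 (V = -2 + 1/(9*(-3826 - 4499)) = -2 + (⅑)/(-8325) = -2 + (⅑)*(-1/8325) = -2 - 1/74925 = -149851/74925 ≈ -2.0000)
V*21 = -149851/74925*21 = -1048957/24975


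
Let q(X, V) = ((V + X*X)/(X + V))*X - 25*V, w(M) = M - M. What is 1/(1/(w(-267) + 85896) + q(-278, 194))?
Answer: 601272/151259162479 ≈ 3.9751e-6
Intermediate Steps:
w(M) = 0
q(X, V) = -25*V + X*(V + X²)/(V + X) (q(X, V) = ((V + X²)/(V + X))*X - 25*V = X*(V + X²)/(V + X) - 25*V = -25*V + X*(V + X²)/(V + X))
1/(1/(w(-267) + 85896) + q(-278, 194)) = 1/(1/(0 + 85896) + ((-278)³ - 25*194² - 24*194*(-278))/(194 - 278)) = 1/(1/85896 + (-21484952 - 25*37636 + 1294368)/(-84)) = 1/(1/85896 - (-21484952 - 940900 + 1294368)/84) = 1/(1/85896 - 1/84*(-21131484)) = 1/(1/85896 + 1760957/7) = 1/(151259162479/601272) = 601272/151259162479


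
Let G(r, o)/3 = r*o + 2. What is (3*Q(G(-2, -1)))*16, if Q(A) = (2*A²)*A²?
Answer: 1990656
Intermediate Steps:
G(r, o) = 6 + 3*o*r (G(r, o) = 3*(r*o + 2) = 3*(o*r + 2) = 3*(2 + o*r) = 6 + 3*o*r)
Q(A) = 2*A⁴
(3*Q(G(-2, -1)))*16 = (3*(2*(6 + 3*(-1)*(-2))⁴))*16 = (3*(2*(6 + 6)⁴))*16 = (3*(2*12⁴))*16 = (3*(2*20736))*16 = (3*41472)*16 = 124416*16 = 1990656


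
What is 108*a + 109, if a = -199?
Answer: -21383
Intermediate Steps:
108*a + 109 = 108*(-199) + 109 = -21492 + 109 = -21383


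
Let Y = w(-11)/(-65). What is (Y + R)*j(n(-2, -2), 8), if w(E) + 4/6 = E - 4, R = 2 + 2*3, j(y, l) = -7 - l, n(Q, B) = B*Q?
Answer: -1607/13 ≈ -123.62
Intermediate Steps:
R = 8 (R = 2 + 6 = 8)
w(E) = -14/3 + E (w(E) = -⅔ + (E - 4) = -⅔ + (-4 + E) = -14/3 + E)
Y = 47/195 (Y = (-14/3 - 11)/(-65) = -47/3*(-1/65) = 47/195 ≈ 0.24103)
(Y + R)*j(n(-2, -2), 8) = (47/195 + 8)*(-7 - 1*8) = 1607*(-7 - 8)/195 = (1607/195)*(-15) = -1607/13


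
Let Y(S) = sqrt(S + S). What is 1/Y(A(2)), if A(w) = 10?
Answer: sqrt(5)/10 ≈ 0.22361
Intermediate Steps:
Y(S) = sqrt(2)*sqrt(S) (Y(S) = sqrt(2*S) = sqrt(2)*sqrt(S))
1/Y(A(2)) = 1/(sqrt(2)*sqrt(10)) = 1/(2*sqrt(5)) = sqrt(5)/10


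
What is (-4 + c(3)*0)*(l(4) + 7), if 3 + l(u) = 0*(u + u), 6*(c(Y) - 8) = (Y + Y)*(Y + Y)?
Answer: -16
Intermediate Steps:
c(Y) = 8 + 2*Y²/3 (c(Y) = 8 + ((Y + Y)*(Y + Y))/6 = 8 + ((2*Y)*(2*Y))/6 = 8 + (4*Y²)/6 = 8 + 2*Y²/3)
l(u) = -3 (l(u) = -3 + 0*(u + u) = -3 + 0*(2*u) = -3 + 0 = -3)
(-4 + c(3)*0)*(l(4) + 7) = (-4 + (8 + (⅔)*3²)*0)*(-3 + 7) = (-4 + (8 + (⅔)*9)*0)*4 = (-4 + (8 + 6)*0)*4 = (-4 + 14*0)*4 = (-4 + 0)*4 = -4*4 = -16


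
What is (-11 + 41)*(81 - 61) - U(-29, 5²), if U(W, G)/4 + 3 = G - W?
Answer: 396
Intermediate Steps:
U(W, G) = -12 - 4*W + 4*G (U(W, G) = -12 + 4*(G - W) = -12 + (-4*W + 4*G) = -12 - 4*W + 4*G)
(-11 + 41)*(81 - 61) - U(-29, 5²) = (-11 + 41)*(81 - 61) - (-12 - 4*(-29) + 4*5²) = 30*20 - (-12 + 116 + 4*25) = 600 - (-12 + 116 + 100) = 600 - 1*204 = 600 - 204 = 396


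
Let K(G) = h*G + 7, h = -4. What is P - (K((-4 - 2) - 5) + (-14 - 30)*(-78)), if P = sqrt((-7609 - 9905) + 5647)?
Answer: -3483 + I*sqrt(11867) ≈ -3483.0 + 108.94*I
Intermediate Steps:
P = I*sqrt(11867) (P = sqrt(-17514 + 5647) = sqrt(-11867) = I*sqrt(11867) ≈ 108.94*I)
K(G) = 7 - 4*G (K(G) = -4*G + 7 = 7 - 4*G)
P - (K((-4 - 2) - 5) + (-14 - 30)*(-78)) = I*sqrt(11867) - ((7 - 4*((-4 - 2) - 5)) + (-14 - 30)*(-78)) = I*sqrt(11867) - ((7 - 4*(-6 - 5)) - 44*(-78)) = I*sqrt(11867) - ((7 - 4*(-11)) + 3432) = I*sqrt(11867) - ((7 + 44) + 3432) = I*sqrt(11867) - (51 + 3432) = I*sqrt(11867) - 1*3483 = I*sqrt(11867) - 3483 = -3483 + I*sqrt(11867)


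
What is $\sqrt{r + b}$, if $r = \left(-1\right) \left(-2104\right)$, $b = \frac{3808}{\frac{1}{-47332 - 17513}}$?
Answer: $2 i \sqrt{61731914} \approx 15714.0 i$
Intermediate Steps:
$b = -246929760$ ($b = \frac{3808}{\frac{1}{-64845}} = \frac{3808}{- \frac{1}{64845}} = 3808 \left(-64845\right) = -246929760$)
$r = 2104$
$\sqrt{r + b} = \sqrt{2104 - 246929760} = \sqrt{-246927656} = 2 i \sqrt{61731914}$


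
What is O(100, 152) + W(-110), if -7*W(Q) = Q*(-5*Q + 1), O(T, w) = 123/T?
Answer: 6061861/700 ≈ 8659.8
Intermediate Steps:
W(Q) = -Q*(1 - 5*Q)/7 (W(Q) = -Q*(-5*Q + 1)/7 = -Q*(1 - 5*Q)/7)
O(100, 152) + W(-110) = 123/100 + (⅐)*(-110)*(-1 + 5*(-110)) = 123*(1/100) + (⅐)*(-110)*(-1 - 550) = 123/100 + (⅐)*(-110)*(-551) = 123/100 + 60610/7 = 6061861/700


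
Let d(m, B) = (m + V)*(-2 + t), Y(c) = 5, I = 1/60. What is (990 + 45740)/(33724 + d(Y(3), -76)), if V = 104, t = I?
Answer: 2803800/2010469 ≈ 1.3946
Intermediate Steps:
I = 1/60 ≈ 0.016667
t = 1/60 ≈ 0.016667
d(m, B) = -3094/15 - 119*m/60 (d(m, B) = (m + 104)*(-2 + 1/60) = (104 + m)*(-119/60) = -3094/15 - 119*m/60)
(990 + 45740)/(33724 + d(Y(3), -76)) = (990 + 45740)/(33724 + (-3094/15 - 119/60*5)) = 46730/(33724 + (-3094/15 - 119/12)) = 46730/(33724 - 12971/60) = 46730/(2010469/60) = 46730*(60/2010469) = 2803800/2010469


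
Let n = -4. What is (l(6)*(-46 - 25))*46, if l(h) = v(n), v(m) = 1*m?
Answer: 13064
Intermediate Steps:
v(m) = m
l(h) = -4
(l(6)*(-46 - 25))*46 = -4*(-46 - 25)*46 = -4*(-71)*46 = 284*46 = 13064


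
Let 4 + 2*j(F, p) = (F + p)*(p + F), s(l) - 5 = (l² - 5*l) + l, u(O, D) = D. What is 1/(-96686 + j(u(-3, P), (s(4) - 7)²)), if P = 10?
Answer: -1/96590 ≈ -1.0353e-5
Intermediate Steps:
s(l) = 5 + l² - 4*l (s(l) = 5 + ((l² - 5*l) + l) = 5 + (l² - 4*l) = 5 + l² - 4*l)
j(F, p) = -2 + (F + p)²/2 (j(F, p) = -2 + ((F + p)*(p + F))/2 = -2 + ((F + p)*(F + p))/2 = -2 + (F + p)²/2)
1/(-96686 + j(u(-3, P), (s(4) - 7)²)) = 1/(-96686 + (-2 + (10 + ((5 + 4² - 4*4) - 7)²)²/2)) = 1/(-96686 + (-2 + (10 + ((5 + 16 - 16) - 7)²)²/2)) = 1/(-96686 + (-2 + (10 + (5 - 7)²)²/2)) = 1/(-96686 + (-2 + (10 + (-2)²)²/2)) = 1/(-96686 + (-2 + (10 + 4)²/2)) = 1/(-96686 + (-2 + (½)*14²)) = 1/(-96686 + (-2 + (½)*196)) = 1/(-96686 + (-2 + 98)) = 1/(-96686 + 96) = 1/(-96590) = -1/96590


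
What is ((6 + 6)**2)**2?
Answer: 20736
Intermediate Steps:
((6 + 6)**2)**2 = (12**2)**2 = 144**2 = 20736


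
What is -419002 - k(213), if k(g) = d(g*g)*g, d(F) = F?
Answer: -10082599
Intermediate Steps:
k(g) = g³ (k(g) = (g*g)*g = g²*g = g³)
-419002 - k(213) = -419002 - 1*213³ = -419002 - 1*9663597 = -419002 - 9663597 = -10082599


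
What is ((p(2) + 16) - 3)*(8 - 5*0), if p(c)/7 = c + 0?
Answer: 216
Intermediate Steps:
p(c) = 7*c (p(c) = 7*(c + 0) = 7*c)
((p(2) + 16) - 3)*(8 - 5*0) = ((7*2 + 16) - 3)*(8 - 5*0) = ((14 + 16) - 3)*(8 + 0) = (30 - 3)*8 = 27*8 = 216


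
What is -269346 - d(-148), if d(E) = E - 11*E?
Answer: -270826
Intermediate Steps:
d(E) = -10*E
-269346 - d(-148) = -269346 - (-10)*(-148) = -269346 - 1*1480 = -269346 - 1480 = -270826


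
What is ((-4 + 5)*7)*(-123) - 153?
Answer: -1014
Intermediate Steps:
((-4 + 5)*7)*(-123) - 153 = (1*7)*(-123) - 153 = 7*(-123) - 153 = -861 - 153 = -1014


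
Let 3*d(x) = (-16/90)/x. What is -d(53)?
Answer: 8/7155 ≈ 0.0011181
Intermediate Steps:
d(x) = -8/(135*x) (d(x) = ((-16/90)/x)/3 = ((-16*1/90)/x)/3 = (-8/(45*x))/3 = -8/(135*x))
-d(53) = -(-8)/(135*53) = -1*(-8/7155) = 8/7155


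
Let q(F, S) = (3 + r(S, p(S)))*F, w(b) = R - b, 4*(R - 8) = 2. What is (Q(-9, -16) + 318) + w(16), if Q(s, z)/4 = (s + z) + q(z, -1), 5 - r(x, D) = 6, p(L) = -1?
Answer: 165/2 ≈ 82.500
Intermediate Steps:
R = 17/2 (R = 8 + (1/4)*2 = 8 + 1/2 = 17/2 ≈ 8.5000)
r(x, D) = -1 (r(x, D) = 5 - 1*6 = 5 - 6 = -1)
w(b) = 17/2 - b
q(F, S) = 2*F (q(F, S) = (3 - 1)*F = 2*F)
Q(s, z) = 4*s + 12*z (Q(s, z) = 4*((s + z) + 2*z) = 4*(s + 3*z) = 4*s + 12*z)
(Q(-9, -16) + 318) + w(16) = ((4*(-9) + 12*(-16)) + 318) + (17/2 - 1*16) = ((-36 - 192) + 318) + (17/2 - 16) = (-228 + 318) - 15/2 = 90 - 15/2 = 165/2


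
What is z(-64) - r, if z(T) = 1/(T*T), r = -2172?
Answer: 8896513/4096 ≈ 2172.0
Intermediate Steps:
z(T) = T**(-2)
z(-64) - r = (-64)**(-2) - 1*(-2172) = 1/4096 + 2172 = 8896513/4096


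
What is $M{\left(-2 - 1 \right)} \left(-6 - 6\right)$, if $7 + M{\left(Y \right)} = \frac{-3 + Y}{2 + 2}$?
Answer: $102$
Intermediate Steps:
$M{\left(Y \right)} = - \frac{31}{4} + \frac{Y}{4}$ ($M{\left(Y \right)} = -7 + \frac{-3 + Y}{2 + 2} = -7 + \frac{-3 + Y}{4} = -7 + \left(-3 + Y\right) \frac{1}{4} = -7 + \left(- \frac{3}{4} + \frac{Y}{4}\right) = - \frac{31}{4} + \frac{Y}{4}$)
$M{\left(-2 - 1 \right)} \left(-6 - 6\right) = \left(- \frac{31}{4} + \frac{-2 - 1}{4}\right) \left(-6 - 6\right) = \left(- \frac{31}{4} + \frac{1}{4} \left(-3\right)\right) \left(-12\right) = \left(- \frac{31}{4} - \frac{3}{4}\right) \left(-12\right) = \left(- \frac{17}{2}\right) \left(-12\right) = 102$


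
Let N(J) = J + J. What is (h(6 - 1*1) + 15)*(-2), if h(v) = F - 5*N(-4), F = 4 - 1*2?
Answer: -114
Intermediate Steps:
N(J) = 2*J
F = 2 (F = 4 - 2 = 2)
h(v) = 42 (h(v) = 2 - 10*(-4) = 2 - 5*(-8) = 2 + 40 = 42)
(h(6 - 1*1) + 15)*(-2) = (42 + 15)*(-2) = 57*(-2) = -114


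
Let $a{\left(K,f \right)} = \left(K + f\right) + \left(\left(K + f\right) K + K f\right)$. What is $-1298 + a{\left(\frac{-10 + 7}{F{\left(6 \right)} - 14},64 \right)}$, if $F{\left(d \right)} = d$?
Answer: $- \frac{75871}{64} \approx -1185.5$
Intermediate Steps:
$a{\left(K,f \right)} = K + f + K f + K \left(K + f\right)$ ($a{\left(K,f \right)} = \left(K + f\right) + \left(K \left(K + f\right) + K f\right) = \left(K + f\right) + \left(K f + K \left(K + f\right)\right) = K + f + K f + K \left(K + f\right)$)
$-1298 + a{\left(\frac{-10 + 7}{F{\left(6 \right)} - 14},64 \right)} = -1298 + \left(\frac{-10 + 7}{6 - 14} + 64 + \left(\frac{-10 + 7}{6 - 14}\right)^{2} + 2 \frac{-10 + 7}{6 - 14} \cdot 64\right) = -1298 + \left(- \frac{3}{-8} + 64 + \left(- \frac{3}{-8}\right)^{2} + 2 \left(- \frac{3}{-8}\right) 64\right) = -1298 + \left(\left(-3\right) \left(- \frac{1}{8}\right) + 64 + \left(\left(-3\right) \left(- \frac{1}{8}\right)\right)^{2} + 2 \left(\left(-3\right) \left(- \frac{1}{8}\right)\right) 64\right) = -1298 + \left(\frac{3}{8} + 64 + \left(\frac{3}{8}\right)^{2} + 2 \cdot \frac{3}{8} \cdot 64\right) = -1298 + \left(\frac{3}{8} + 64 + \frac{9}{64} + 48\right) = -1298 + \frac{7201}{64} = - \frac{75871}{64}$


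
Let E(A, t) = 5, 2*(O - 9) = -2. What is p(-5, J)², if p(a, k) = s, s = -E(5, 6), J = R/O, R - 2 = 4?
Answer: 25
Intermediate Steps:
O = 8 (O = 9 + (½)*(-2) = 9 - 1 = 8)
R = 6 (R = 2 + 4 = 6)
J = ¾ (J = 6/8 = 6*(⅛) = ¾ ≈ 0.75000)
s = -5 (s = -1*5 = -5)
p(a, k) = -5
p(-5, J)² = (-5)² = 25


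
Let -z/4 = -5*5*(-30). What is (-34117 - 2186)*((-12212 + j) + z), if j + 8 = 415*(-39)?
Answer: 1140095715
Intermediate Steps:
z = -3000 (z = -4*(-5*5)*(-30) = -(-100)*(-30) = -4*750 = -3000)
j = -16193 (j = -8 + 415*(-39) = -8 - 16185 = -16193)
(-34117 - 2186)*((-12212 + j) + z) = (-34117 - 2186)*((-12212 - 16193) - 3000) = -36303*(-28405 - 3000) = -36303*(-31405) = 1140095715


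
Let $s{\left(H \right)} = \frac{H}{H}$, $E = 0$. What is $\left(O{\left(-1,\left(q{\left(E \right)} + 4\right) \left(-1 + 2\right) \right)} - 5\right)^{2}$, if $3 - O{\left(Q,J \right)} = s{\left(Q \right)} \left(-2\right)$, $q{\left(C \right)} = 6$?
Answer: $0$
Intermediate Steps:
$s{\left(H \right)} = 1$
$O{\left(Q,J \right)} = 5$ ($O{\left(Q,J \right)} = 3 - 1 \left(-2\right) = 3 - -2 = 3 + 2 = 5$)
$\left(O{\left(-1,\left(q{\left(E \right)} + 4\right) \left(-1 + 2\right) \right)} - 5\right)^{2} = \left(5 - 5\right)^{2} = 0^{2} = 0$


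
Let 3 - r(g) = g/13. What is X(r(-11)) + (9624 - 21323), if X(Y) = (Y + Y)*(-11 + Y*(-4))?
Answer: -2011431/169 ≈ -11902.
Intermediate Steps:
r(g) = 3 - g/13
X(Y) = 2*Y*(-11 - 4*Y) (X(Y) = (2*Y)*(-11 - 4*Y) = 2*Y*(-11 - 4*Y))
X(r(-11)) + (9624 - 21323) = -2*(3 - 1/13*(-11))*(11 + 4*(3 - 1/13*(-11))) + (9624 - 21323) = -2*(3 + 11/13)*(11 + 4*(3 + 11/13)) - 11699 = -2*50/13*(11 + 4*(50/13)) - 11699 = -2*50/13*(11 + 200/13) - 11699 = -2*50/13*343/13 - 11699 = -34300/169 - 11699 = -2011431/169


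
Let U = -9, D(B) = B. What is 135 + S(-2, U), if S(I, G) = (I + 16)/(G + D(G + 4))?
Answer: 134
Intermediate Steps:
S(I, G) = (16 + I)/(4 + 2*G) (S(I, G) = (I + 16)/(G + (G + 4)) = (16 + I)/(G + (4 + G)) = (16 + I)/(4 + 2*G))
135 + S(-2, U) = 135 + (16 - 2)/(2*(2 - 9)) = 135 + (½)*14/(-7) = 135 + (½)*(-⅐)*14 = 135 - 1 = 134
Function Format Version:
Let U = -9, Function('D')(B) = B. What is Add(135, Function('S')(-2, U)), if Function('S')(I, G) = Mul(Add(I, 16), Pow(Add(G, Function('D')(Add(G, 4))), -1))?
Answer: 134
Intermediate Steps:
Function('S')(I, G) = Mul(Pow(Add(4, Mul(2, G)), -1), Add(16, I)) (Function('S')(I, G) = Mul(Add(I, 16), Pow(Add(G, Add(G, 4)), -1)) = Mul(Add(16, I), Pow(Add(G, Add(4, G)), -1)) = Mul(Add(16, I), Pow(Add(4, Mul(2, G)), -1)) = Mul(Pow(Add(4, Mul(2, G)), -1), Add(16, I)))
Add(135, Function('S')(-2, U)) = Add(135, Mul(Rational(1, 2), Pow(Add(2, -9), -1), Add(16, -2))) = Add(135, Mul(Rational(1, 2), Pow(-7, -1), 14)) = Add(135, Mul(Rational(1, 2), Rational(-1, 7), 14)) = Add(135, -1) = 134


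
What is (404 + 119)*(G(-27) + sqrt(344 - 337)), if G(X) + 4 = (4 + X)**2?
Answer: 274575 + 523*sqrt(7) ≈ 2.7596e+5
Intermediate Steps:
G(X) = -4 + (4 + X)**2
(404 + 119)*(G(-27) + sqrt(344 - 337)) = (404 + 119)*((-4 + (4 - 27)**2) + sqrt(344 - 337)) = 523*((-4 + (-23)**2) + sqrt(7)) = 523*((-4 + 529) + sqrt(7)) = 523*(525 + sqrt(7)) = 274575 + 523*sqrt(7)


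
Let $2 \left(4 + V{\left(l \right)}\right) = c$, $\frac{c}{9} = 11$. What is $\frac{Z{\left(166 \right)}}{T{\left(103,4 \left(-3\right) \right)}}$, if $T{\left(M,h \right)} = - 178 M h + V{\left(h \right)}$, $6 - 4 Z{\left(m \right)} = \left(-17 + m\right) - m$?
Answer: $\frac{23}{880214} \approx 2.613 \cdot 10^{-5}$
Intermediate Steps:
$c = 99$ ($c = 9 \cdot 11 = 99$)
$V{\left(l \right)} = \frac{91}{2}$ ($V{\left(l \right)} = -4 + \frac{1}{2} \cdot 99 = -4 + \frac{99}{2} = \frac{91}{2}$)
$Z{\left(m \right)} = \frac{23}{4}$ ($Z{\left(m \right)} = \frac{3}{2} - \frac{\left(-17 + m\right) - m}{4} = \frac{3}{2} - - \frac{17}{4} = \frac{3}{2} + \frac{17}{4} = \frac{23}{4}$)
$T{\left(M,h \right)} = \frac{91}{2} - 178 M h$ ($T{\left(M,h \right)} = - 178 M h + \frac{91}{2} = \frac{91}{2} - 178 M h$)
$\frac{Z{\left(166 \right)}}{T{\left(103,4 \left(-3\right) \right)}} = \frac{23}{4 \left(\frac{91}{2} - 18334 \cdot 4 \left(-3\right)\right)} = \frac{23}{4 \left(\frac{91}{2} - 18334 \left(-12\right)\right)} = \frac{23}{4 \left(\frac{91}{2} + 220008\right)} = \frac{23}{4 \cdot \frac{440107}{2}} = \frac{23}{4} \cdot \frac{2}{440107} = \frac{23}{880214}$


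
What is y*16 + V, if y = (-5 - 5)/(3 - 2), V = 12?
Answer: -148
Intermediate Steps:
y = -10 (y = -10/1 = -10*1 = -10)
y*16 + V = -10*16 + 12 = -160 + 12 = -148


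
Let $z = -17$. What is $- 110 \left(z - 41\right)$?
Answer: $6380$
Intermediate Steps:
$- 110 \left(z - 41\right) = - 110 \left(-17 - 41\right) = \left(-110\right) \left(-58\right) = 6380$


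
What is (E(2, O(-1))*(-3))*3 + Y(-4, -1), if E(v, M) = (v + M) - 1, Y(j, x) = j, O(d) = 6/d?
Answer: 41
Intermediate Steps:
E(v, M) = -1 + M + v (E(v, M) = (M + v) - 1 = -1 + M + v)
(E(2, O(-1))*(-3))*3 + Y(-4, -1) = ((-1 + 6/(-1) + 2)*(-3))*3 - 4 = ((-1 + 6*(-1) + 2)*(-3))*3 - 4 = ((-1 - 6 + 2)*(-3))*3 - 4 = -5*(-3)*3 - 4 = 15*3 - 4 = 45 - 4 = 41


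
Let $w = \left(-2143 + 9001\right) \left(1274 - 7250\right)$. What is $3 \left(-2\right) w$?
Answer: $245900448$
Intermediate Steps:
$w = -40983408$ ($w = 6858 \left(-5976\right) = -40983408$)
$3 \left(-2\right) w = 3 \left(-2\right) \left(-40983408\right) = \left(-6\right) \left(-40983408\right) = 245900448$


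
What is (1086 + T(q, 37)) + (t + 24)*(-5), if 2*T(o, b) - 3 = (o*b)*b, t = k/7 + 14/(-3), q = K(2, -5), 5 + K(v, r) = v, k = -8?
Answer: -22196/21 ≈ -1057.0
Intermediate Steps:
K(v, r) = -5 + v
q = -3 (q = -5 + 2 = -3)
t = -122/21 (t = -8/7 + 14/(-3) = -8*1/7 + 14*(-1/3) = -8/7 - 14/3 = -122/21 ≈ -5.8095)
T(o, b) = 3/2 + o*b**2/2 (T(o, b) = 3/2 + ((o*b)*b)/2 = 3/2 + ((b*o)*b)/2 = 3/2 + (o*b**2)/2 = 3/2 + o*b**2/2)
(1086 + T(q, 37)) + (t + 24)*(-5) = (1086 + (3/2 + (1/2)*(-3)*37**2)) + (-122/21 + 24)*(-5) = (1086 + (3/2 + (1/2)*(-3)*1369)) + (382/21)*(-5) = (1086 + (3/2 - 4107/2)) - 1910/21 = (1086 - 2052) - 1910/21 = -966 - 1910/21 = -22196/21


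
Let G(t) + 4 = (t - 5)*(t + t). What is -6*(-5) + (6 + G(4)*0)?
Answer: 36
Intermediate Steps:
G(t) = -4 + 2*t*(-5 + t) (G(t) = -4 + (t - 5)*(t + t) = -4 + (-5 + t)*(2*t) = -4 + 2*t*(-5 + t))
-6*(-5) + (6 + G(4)*0) = -6*(-5) + (6 + (-4 - 10*4 + 2*4²)*0) = 30 + (6 + (-4 - 40 + 2*16)*0) = 30 + (6 + (-4 - 40 + 32)*0) = 30 + (6 - 12*0) = 30 + (6 + 0) = 30 + 6 = 36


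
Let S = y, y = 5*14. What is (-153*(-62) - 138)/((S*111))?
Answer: 1558/1295 ≈ 1.2031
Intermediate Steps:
y = 70
S = 70
(-153*(-62) - 138)/((S*111)) = (-153*(-62) - 138)/((70*111)) = (9486 - 138)/7770 = 9348*(1/7770) = 1558/1295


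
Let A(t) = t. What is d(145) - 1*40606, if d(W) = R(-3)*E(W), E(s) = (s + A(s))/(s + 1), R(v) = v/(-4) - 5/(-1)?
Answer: -11853617/292 ≈ -40595.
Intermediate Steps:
R(v) = 5 - v/4 (R(v) = v*(-¼) - 5*(-1) = -v/4 + 5 = 5 - v/4)
E(s) = 2*s/(1 + s) (E(s) = (s + s)/(s + 1) = (2*s)/(1 + s) = 2*s/(1 + s))
d(W) = 23*W/(2*(1 + W)) (d(W) = (5 - ¼*(-3))*(2*W/(1 + W)) = (5 + ¾)*(2*W/(1 + W)) = 23*(2*W/(1 + W))/4 = 23*W/(2*(1 + W)))
d(145) - 1*40606 = (23/2)*145/(1 + 145) - 1*40606 = (23/2)*145/146 - 40606 = (23/2)*145*(1/146) - 40606 = 3335/292 - 40606 = -11853617/292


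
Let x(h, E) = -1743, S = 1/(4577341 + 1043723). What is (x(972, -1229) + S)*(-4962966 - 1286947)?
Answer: 61233613559984063/5621064 ≈ 1.0894e+10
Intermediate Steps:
S = 1/5621064 ≈ 1.7790e-7
(x(972, -1229) + S)*(-4962966 - 1286947) = (-1743 + 1/5621064)*(-4962966 - 1286947) = -9797514551/5621064*(-6249913) = 61233613559984063/5621064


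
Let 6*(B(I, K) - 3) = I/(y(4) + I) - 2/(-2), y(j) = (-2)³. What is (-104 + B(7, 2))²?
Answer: 10404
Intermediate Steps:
y(j) = -8
B(I, K) = 19/6 + I/(6*(-8 + I)) (B(I, K) = 3 + (I/(-8 + I) - 2/(-2))/6 = 3 + (I/(-8 + I) - 2*(-½))/6 = 3 + (I/(-8 + I) + 1)/6 = 3 + (1 + I/(-8 + I))/6 = 3 + (⅙ + I/(6*(-8 + I))) = 19/6 + I/(6*(-8 + I)))
(-104 + B(7, 2))² = (-104 + 2*(-38 + 5*7)/(3*(-8 + 7)))² = (-104 + (⅔)*(-38 + 35)/(-1))² = (-104 + (⅔)*(-1)*(-3))² = (-104 + 2)² = (-102)² = 10404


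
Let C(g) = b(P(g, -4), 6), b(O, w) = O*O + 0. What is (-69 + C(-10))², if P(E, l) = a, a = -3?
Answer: 3600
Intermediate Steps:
P(E, l) = -3
b(O, w) = O² (b(O, w) = O² + 0 = O²)
C(g) = 9 (C(g) = (-3)² = 9)
(-69 + C(-10))² = (-69 + 9)² = (-60)² = 3600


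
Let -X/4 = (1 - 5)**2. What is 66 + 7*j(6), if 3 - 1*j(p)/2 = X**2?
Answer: -57236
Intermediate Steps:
X = -64 (X = -4*(1 - 5)**2 = -4*(-4)**2 = -4*16 = -64)
j(p) = -8186 (j(p) = 6 - 2*(-64)**2 = 6 - 2*4096 = 6 - 8192 = -8186)
66 + 7*j(6) = 66 + 7*(-8186) = 66 - 57302 = -57236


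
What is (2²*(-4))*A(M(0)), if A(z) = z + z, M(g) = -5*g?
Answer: 0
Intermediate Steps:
A(z) = 2*z
(2²*(-4))*A(M(0)) = (2²*(-4))*(2*(-5*0)) = (4*(-4))*(2*0) = -16*0 = 0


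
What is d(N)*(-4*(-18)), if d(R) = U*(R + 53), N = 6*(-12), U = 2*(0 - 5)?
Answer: 13680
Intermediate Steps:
U = -10 (U = 2*(-5) = -10)
N = -72
d(R) = -530 - 10*R (d(R) = -10*(R + 53) = -10*(53 + R) = -530 - 10*R)
d(N)*(-4*(-18)) = (-530 - 10*(-72))*(-4*(-18)) = (-530 + 720)*72 = 190*72 = 13680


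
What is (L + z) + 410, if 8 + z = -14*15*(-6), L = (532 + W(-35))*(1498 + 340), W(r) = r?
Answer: 915148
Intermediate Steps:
L = 913486 (L = (532 - 35)*(1498 + 340) = 497*1838 = 913486)
z = 1252 (z = -8 - 14*15*(-6) = -8 - 210*(-6) = -8 + 1260 = 1252)
(L + z) + 410 = (913486 + 1252) + 410 = 914738 + 410 = 915148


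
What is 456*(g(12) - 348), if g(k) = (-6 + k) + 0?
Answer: -155952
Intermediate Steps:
g(k) = -6 + k
456*(g(12) - 348) = 456*((-6 + 12) - 348) = 456*(6 - 348) = 456*(-342) = -155952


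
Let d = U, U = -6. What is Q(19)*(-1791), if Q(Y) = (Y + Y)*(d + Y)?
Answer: -884754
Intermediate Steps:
d = -6
Q(Y) = 2*Y*(-6 + Y) (Q(Y) = (Y + Y)*(-6 + Y) = (2*Y)*(-6 + Y) = 2*Y*(-6 + Y))
Q(19)*(-1791) = (2*19*(-6 + 19))*(-1791) = (2*19*13)*(-1791) = 494*(-1791) = -884754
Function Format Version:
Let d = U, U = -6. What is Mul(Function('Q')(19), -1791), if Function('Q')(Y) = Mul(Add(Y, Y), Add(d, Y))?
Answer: -884754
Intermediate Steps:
d = -6
Function('Q')(Y) = Mul(2, Y, Add(-6, Y)) (Function('Q')(Y) = Mul(Add(Y, Y), Add(-6, Y)) = Mul(Mul(2, Y), Add(-6, Y)) = Mul(2, Y, Add(-6, Y)))
Mul(Function('Q')(19), -1791) = Mul(Mul(2, 19, Add(-6, 19)), -1791) = Mul(Mul(2, 19, 13), -1791) = Mul(494, -1791) = -884754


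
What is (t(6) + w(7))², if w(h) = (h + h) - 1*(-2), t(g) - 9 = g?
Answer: 961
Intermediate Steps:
t(g) = 9 + g
w(h) = 2 + 2*h (w(h) = 2*h + 2 = 2 + 2*h)
(t(6) + w(7))² = ((9 + 6) + (2 + 2*7))² = (15 + (2 + 14))² = (15 + 16)² = 31² = 961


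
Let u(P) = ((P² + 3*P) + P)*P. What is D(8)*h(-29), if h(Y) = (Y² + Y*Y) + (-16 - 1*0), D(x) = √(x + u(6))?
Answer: 6664*√23 ≈ 31959.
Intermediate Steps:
u(P) = P*(P² + 4*P) (u(P) = (P² + 4*P)*P = P*(P² + 4*P))
D(x) = √(360 + x) (D(x) = √(x + 6²*(4 + 6)) = √(x + 36*10) = √(x + 360) = √(360 + x))
h(Y) = -16 + 2*Y² (h(Y) = (Y² + Y²) + (-16 + 0) = 2*Y² - 16 = -16 + 2*Y²)
D(8)*h(-29) = √(360 + 8)*(-16 + 2*(-29)²) = √368*(-16 + 2*841) = (4*√23)*(-16 + 1682) = (4*√23)*1666 = 6664*√23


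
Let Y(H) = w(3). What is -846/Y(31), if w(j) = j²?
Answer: -94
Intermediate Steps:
Y(H) = 9 (Y(H) = 3² = 9)
-846/Y(31) = -846/9 = -846*⅑ = -94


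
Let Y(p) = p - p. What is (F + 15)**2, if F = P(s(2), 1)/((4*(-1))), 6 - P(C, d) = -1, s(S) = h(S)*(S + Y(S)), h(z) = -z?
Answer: 2809/16 ≈ 175.56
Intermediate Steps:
Y(p) = 0
s(S) = -S**2 (s(S) = (-S)*(S + 0) = (-S)*S = -S**2)
P(C, d) = 7 (P(C, d) = 6 - 1*(-1) = 6 + 1 = 7)
F = -7/4 (F = 7/((4*(-1))) = 7/(-4) = 7*(-1/4) = -7/4 ≈ -1.7500)
(F + 15)**2 = (-7/4 + 15)**2 = (53/4)**2 = 2809/16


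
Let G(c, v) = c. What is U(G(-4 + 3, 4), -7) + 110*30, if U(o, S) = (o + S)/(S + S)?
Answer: 23104/7 ≈ 3300.6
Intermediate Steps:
U(o, S) = (S + o)/(2*S) (U(o, S) = (S + o)/((2*S)) = (S + o)*(1/(2*S)) = (S + o)/(2*S))
U(G(-4 + 3, 4), -7) + 110*30 = (½)*(-7 + (-4 + 3))/(-7) + 110*30 = (½)*(-⅐)*(-7 - 1) + 3300 = (½)*(-⅐)*(-8) + 3300 = 4/7 + 3300 = 23104/7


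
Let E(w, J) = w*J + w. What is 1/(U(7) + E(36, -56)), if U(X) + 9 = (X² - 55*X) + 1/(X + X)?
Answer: -14/32549 ≈ -0.00043012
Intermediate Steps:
U(X) = -9 + X² + 1/(2*X) - 55*X (U(X) = -9 + ((X² - 55*X) + 1/(X + X)) = -9 + ((X² - 55*X) + 1/(2*X)) = -9 + (X² + 1/(2*X) - 55*X) = -9 + X² + 1/(2*X) - 55*X)
E(w, J) = w + J*w (E(w, J) = J*w + w = w + J*w)
1/(U(7) + E(36, -56)) = 1/((-9 + 7² + (½)/7 - 55*7) + 36*(1 - 56)) = 1/((-9 + 49 + (½)*(⅐) - 385) + 36*(-55)) = 1/((-9 + 49 + 1/14 - 385) - 1980) = 1/(-4829/14 - 1980) = 1/(-32549/14) = -14/32549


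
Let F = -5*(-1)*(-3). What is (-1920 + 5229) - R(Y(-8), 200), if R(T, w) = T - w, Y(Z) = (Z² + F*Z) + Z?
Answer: 3333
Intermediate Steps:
F = -15 (F = 5*(-3) = -15)
Y(Z) = Z² - 14*Z (Y(Z) = (Z² - 15*Z) + Z = Z² - 14*Z)
(-1920 + 5229) - R(Y(-8), 200) = (-1920 + 5229) - (-8*(-14 - 8) - 1*200) = 3309 - (-8*(-22) - 200) = 3309 - (176 - 200) = 3309 - 1*(-24) = 3309 + 24 = 3333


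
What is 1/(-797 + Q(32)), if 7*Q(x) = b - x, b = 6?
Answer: -7/5605 ≈ -0.0012489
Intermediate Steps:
Q(x) = 6/7 - x/7 (Q(x) = (6 - x)/7 = 6/7 - x/7)
1/(-797 + Q(32)) = 1/(-797 + (6/7 - ⅐*32)) = 1/(-797 + (6/7 - 32/7)) = 1/(-797 - 26/7) = 1/(-5605/7) = -7/5605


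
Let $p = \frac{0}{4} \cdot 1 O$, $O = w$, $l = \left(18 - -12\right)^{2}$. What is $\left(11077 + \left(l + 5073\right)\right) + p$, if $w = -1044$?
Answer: $17050$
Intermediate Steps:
$l = 900$ ($l = \left(18 + 12\right)^{2} = 30^{2} = 900$)
$O = -1044$
$p = 0$ ($p = \frac{0}{4} \cdot 1 \left(-1044\right) = 0 \cdot \frac{1}{4} \cdot 1 \left(-1044\right) = 0 \cdot 1 \left(-1044\right) = 0 \left(-1044\right) = 0$)
$\left(11077 + \left(l + 5073\right)\right) + p = \left(11077 + \left(900 + 5073\right)\right) + 0 = \left(11077 + 5973\right) + 0 = 17050 + 0 = 17050$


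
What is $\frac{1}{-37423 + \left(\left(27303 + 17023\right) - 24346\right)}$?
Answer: $- \frac{1}{17443} \approx -5.733 \cdot 10^{-5}$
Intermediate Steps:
$\frac{1}{-37423 + \left(\left(27303 + 17023\right) - 24346\right)} = \frac{1}{-37423 + \left(44326 - 24346\right)} = \frac{1}{-37423 + 19980} = \frac{1}{-17443} = - \frac{1}{17443}$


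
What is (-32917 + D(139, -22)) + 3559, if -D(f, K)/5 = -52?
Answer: -29098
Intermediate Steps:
D(f, K) = 260 (D(f, K) = -5*(-52) = 260)
(-32917 + D(139, -22)) + 3559 = (-32917 + 260) + 3559 = -32657 + 3559 = -29098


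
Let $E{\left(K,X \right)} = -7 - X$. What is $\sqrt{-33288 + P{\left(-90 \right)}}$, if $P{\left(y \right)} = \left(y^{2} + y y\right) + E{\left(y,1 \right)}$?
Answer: $2 i \sqrt{4274} \approx 130.75 i$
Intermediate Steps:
$P{\left(y \right)} = -8 + 2 y^{2}$ ($P{\left(y \right)} = \left(y^{2} + y y\right) - 8 = \left(y^{2} + y^{2}\right) - 8 = 2 y^{2} - 8 = -8 + 2 y^{2}$)
$\sqrt{-33288 + P{\left(-90 \right)}} = \sqrt{-33288 - \left(8 - 2 \left(-90\right)^{2}\right)} = \sqrt{-33288 + \left(-8 + 2 \cdot 8100\right)} = \sqrt{-33288 + \left(-8 + 16200\right)} = \sqrt{-33288 + 16192} = \sqrt{-17096} = 2 i \sqrt{4274}$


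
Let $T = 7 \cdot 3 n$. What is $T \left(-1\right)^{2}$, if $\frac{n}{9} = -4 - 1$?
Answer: $-945$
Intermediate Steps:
$n = -45$ ($n = 9 \left(-4 - 1\right) = 9 \left(-5\right) = -45$)
$T = -945$ ($T = 7 \cdot 3 \left(-45\right) = 21 \left(-45\right) = -945$)
$T \left(-1\right)^{2} = - 945 \left(-1\right)^{2} = \left(-945\right) 1 = -945$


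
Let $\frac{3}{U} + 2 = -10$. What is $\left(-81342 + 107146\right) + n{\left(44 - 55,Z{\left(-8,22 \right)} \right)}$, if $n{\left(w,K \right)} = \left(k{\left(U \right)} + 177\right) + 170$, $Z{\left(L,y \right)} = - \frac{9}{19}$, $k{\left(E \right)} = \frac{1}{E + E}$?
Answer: $26149$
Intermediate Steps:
$U = - \frac{1}{4}$ ($U = \frac{3}{-2 - 10} = \frac{3}{-12} = 3 \left(- \frac{1}{12}\right) = - \frac{1}{4} \approx -0.25$)
$k{\left(E \right)} = \frac{1}{2 E}$
$Z{\left(L,y \right)} = - \frac{9}{19}$ ($Z{\left(L,y \right)} = \left(-9\right) \frac{1}{19} = - \frac{9}{19}$)
$n{\left(w,K \right)} = 345$ ($n{\left(w,K \right)} = \left(\frac{1}{2 \left(- \frac{1}{4}\right)} + 177\right) + 170 = \left(\frac{1}{2} \left(-4\right) + 177\right) + 170 = \left(-2 + 177\right) + 170 = 175 + 170 = 345$)
$\left(-81342 + 107146\right) + n{\left(44 - 55,Z{\left(-8,22 \right)} \right)} = \left(-81342 + 107146\right) + 345 = 25804 + 345 = 26149$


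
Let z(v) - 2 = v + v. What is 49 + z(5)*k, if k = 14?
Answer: 217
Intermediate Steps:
z(v) = 2 + 2*v (z(v) = 2 + (v + v) = 2 + 2*v)
49 + z(5)*k = 49 + (2 + 2*5)*14 = 49 + (2 + 10)*14 = 49 + 12*14 = 49 + 168 = 217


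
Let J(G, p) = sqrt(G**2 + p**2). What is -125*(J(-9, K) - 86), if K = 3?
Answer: 10750 - 375*sqrt(10) ≈ 9564.1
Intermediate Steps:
-125*(J(-9, K) - 86) = -125*(sqrt((-9)**2 + 3**2) - 86) = -125*(sqrt(81 + 9) - 86) = -125*(sqrt(90) - 86) = -125*(3*sqrt(10) - 86) = -125*(-86 + 3*sqrt(10)) = 10750 - 375*sqrt(10)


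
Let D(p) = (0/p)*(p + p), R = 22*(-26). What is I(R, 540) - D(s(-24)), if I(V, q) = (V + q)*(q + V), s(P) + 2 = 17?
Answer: 1024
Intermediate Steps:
s(P) = 15 (s(P) = -2 + 17 = 15)
R = -572
I(V, q) = (V + q)² (I(V, q) = (V + q)*(V + q) = (V + q)²)
D(p) = 0 (D(p) = 0*(2*p) = 0)
I(R, 540) - D(s(-24)) = (-572 + 540)² - 1*0 = (-32)² + 0 = 1024 + 0 = 1024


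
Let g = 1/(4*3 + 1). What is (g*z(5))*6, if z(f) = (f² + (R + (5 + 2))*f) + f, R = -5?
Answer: 240/13 ≈ 18.462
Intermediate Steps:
g = 1/13 (g = 1/(12 + 1) = 1/13 ≈ 0.076923)
z(f) = f² + 3*f (z(f) = (f² + (-5 + (5 + 2))*f) + f = (f² + (-5 + 7)*f) + f = (f² + 2*f) + f = f² + 3*f)
(g*z(5))*6 = ((5*(3 + 5))/13)*6 = ((5*8)/13)*6 = ((1/13)*40)*6 = (40/13)*6 = 240/13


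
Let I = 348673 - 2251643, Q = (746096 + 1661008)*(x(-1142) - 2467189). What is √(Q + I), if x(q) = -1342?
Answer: I*√5942012747194 ≈ 2.4376e+6*I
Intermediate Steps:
Q = -5942010844224 (Q = (746096 + 1661008)*(-1342 - 2467189) = 2407104*(-2468531) = -5942010844224)
I = -1902970
√(Q + I) = √(-5942010844224 - 1902970) = √(-5942012747194) = I*√5942012747194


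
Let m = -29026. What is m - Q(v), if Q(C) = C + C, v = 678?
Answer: -30382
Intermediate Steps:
Q(C) = 2*C
m - Q(v) = -29026 - 2*678 = -29026 - 1*1356 = -29026 - 1356 = -30382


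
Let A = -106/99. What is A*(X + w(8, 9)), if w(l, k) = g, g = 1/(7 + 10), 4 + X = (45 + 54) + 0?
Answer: -171296/1683 ≈ -101.78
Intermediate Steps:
X = 95 (X = -4 + ((45 + 54) + 0) = -4 + (99 + 0) = -4 + 99 = 95)
g = 1/17 ≈ 0.058824
w(l, k) = 1/17
A = -106/99 (A = -106*1/99 = -106/99 ≈ -1.0707)
A*(X + w(8, 9)) = -106*(95 + 1/17)/99 = -106/99*1616/17 = -171296/1683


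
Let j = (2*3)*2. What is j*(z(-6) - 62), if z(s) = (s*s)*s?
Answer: -3336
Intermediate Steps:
z(s) = s³ (z(s) = s²*s = s³)
j = 12 (j = 6*2 = 12)
j*(z(-6) - 62) = 12*((-6)³ - 62) = 12*(-216 - 62) = 12*(-278) = -3336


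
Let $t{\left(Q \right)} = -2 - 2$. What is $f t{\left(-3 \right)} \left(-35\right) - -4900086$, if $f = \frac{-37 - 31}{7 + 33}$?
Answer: $4899848$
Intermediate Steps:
$f = - \frac{17}{10}$ ($f = - \frac{68}{40} = \left(-68\right) \frac{1}{40} = - \frac{17}{10} \approx -1.7$)
$t{\left(Q \right)} = -4$
$f t{\left(-3 \right)} \left(-35\right) - -4900086 = \left(- \frac{17}{10}\right) \left(-4\right) \left(-35\right) - -4900086 = \frac{34}{5} \left(-35\right) + 4900086 = -238 + 4900086 = 4899848$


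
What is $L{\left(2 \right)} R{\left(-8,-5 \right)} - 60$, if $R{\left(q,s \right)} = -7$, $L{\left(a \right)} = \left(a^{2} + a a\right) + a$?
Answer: $-130$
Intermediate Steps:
$L{\left(a \right)} = a + 2 a^{2}$ ($L{\left(a \right)} = \left(a^{2} + a^{2}\right) + a = 2 a^{2} + a = a + 2 a^{2}$)
$L{\left(2 \right)} R{\left(-8,-5 \right)} - 60 = 2 \left(1 + 2 \cdot 2\right) \left(-7\right) - 60 = 2 \left(1 + 4\right) \left(-7\right) - 60 = 2 \cdot 5 \left(-7\right) - 60 = 10 \left(-7\right) - 60 = -70 - 60 = -130$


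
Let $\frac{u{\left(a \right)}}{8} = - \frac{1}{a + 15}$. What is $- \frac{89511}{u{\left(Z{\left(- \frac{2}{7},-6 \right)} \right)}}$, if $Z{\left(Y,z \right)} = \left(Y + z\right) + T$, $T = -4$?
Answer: $\frac{2953863}{56} \approx 52748.0$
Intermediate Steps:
$Z{\left(Y,z \right)} = -4 + Y + z$ ($Z{\left(Y,z \right)} = \left(Y + z\right) - 4 = -4 + Y + z$)
$u{\left(a \right)} = - \frac{8}{15 + a}$ ($u{\left(a \right)} = 8 \left(- \frac{1}{a + 15}\right) = 8 \left(- \frac{1}{15 + a}\right) = - \frac{8}{15 + a}$)
$- \frac{89511}{u{\left(Z{\left(- \frac{2}{7},-6 \right)} \right)}} = - \frac{89511}{\left(-8\right) \frac{1}{15 - \left(10 + \frac{2}{7}\right)}} = - \frac{89511}{\left(-8\right) \frac{1}{15 - \frac{72}{7}}} = - \frac{89511}{\left(-8\right) \frac{1}{\frac{33}{7}}} = - \frac{89511}{\left(-8\right) \frac{7}{33}} = - \frac{89511}{- \frac{56}{33}} = \left(-89511\right) \left(- \frac{33}{56}\right) = \frac{2953863}{56}$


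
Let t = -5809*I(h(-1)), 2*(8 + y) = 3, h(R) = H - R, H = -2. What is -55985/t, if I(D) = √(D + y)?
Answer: -11197*I*√30/17427 ≈ -3.5192*I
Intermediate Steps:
h(R) = -2 - R
y = -13/2 (y = -8 + (½)*3 = -8 + 3/2 = -13/2 ≈ -6.5000)
I(D) = √(-13/2 + D) (I(D) = √(D - 13/2) = √(-13/2 + D))
t = -5809*I*√30/2 (t = -5809*√(-26 + 4*(-2 - 1*(-1)))/2 = -5809*√(-26 + 4*(-2 + 1))/2 = -5809*√(-26 + 4*(-1))/2 = -5809*√(-26 - 4)/2 = -5809*√(-30)/2 = -5809*I*√30/2 ≈ -15909.0*I)
-55985/t = -55985*I*√30/87135 = -11197*I*√30/17427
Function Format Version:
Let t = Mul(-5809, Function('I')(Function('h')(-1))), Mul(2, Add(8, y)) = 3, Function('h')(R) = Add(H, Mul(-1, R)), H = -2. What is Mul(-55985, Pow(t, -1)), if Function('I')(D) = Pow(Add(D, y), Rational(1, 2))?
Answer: Mul(Rational(-11197, 17427), I, Pow(30, Rational(1, 2))) ≈ Mul(-3.5192, I)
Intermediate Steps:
Function('h')(R) = Add(-2, Mul(-1, R))
y = Rational(-13, 2) (y = Add(-8, Mul(Rational(1, 2), 3)) = Add(-8, Rational(3, 2)) = Rational(-13, 2) ≈ -6.5000)
Function('I')(D) = Pow(Add(Rational(-13, 2), D), Rational(1, 2)) (Function('I')(D) = Pow(Add(D, Rational(-13, 2)), Rational(1, 2)) = Pow(Add(Rational(-13, 2), D), Rational(1, 2)))
t = Mul(Rational(-5809, 2), I, Pow(30, Rational(1, 2))) (t = Mul(-5809, Mul(Rational(1, 2), Pow(Add(-26, Mul(4, Add(-2, Mul(-1, -1)))), Rational(1, 2)))) = Mul(-5809, Mul(Rational(1, 2), Pow(Add(-26, Mul(4, Add(-2, 1))), Rational(1, 2)))) = Mul(-5809, Mul(Rational(1, 2), Pow(Add(-26, Mul(4, -1)), Rational(1, 2)))) = Mul(-5809, Mul(Rational(1, 2), Pow(Add(-26, -4), Rational(1, 2)))) = Mul(-5809, Mul(Rational(1, 2), Pow(-30, Rational(1, 2)))) = Mul(-5809, Mul(Rational(1, 2), Mul(I, Pow(30, Rational(1, 2))))) = Mul(-5809, Mul(Rational(1, 2), I, Pow(30, Rational(1, 2)))) = Mul(Rational(-5809, 2), I, Pow(30, Rational(1, 2))) ≈ Mul(-15909., I))
Mul(-55985, Pow(t, -1)) = Mul(-55985, Pow(Mul(Rational(-5809, 2), I, Pow(30, Rational(1, 2))), -1)) = Mul(-55985, Mul(Rational(1, 87135), I, Pow(30, Rational(1, 2)))) = Mul(Rational(-11197, 17427), I, Pow(30, Rational(1, 2)))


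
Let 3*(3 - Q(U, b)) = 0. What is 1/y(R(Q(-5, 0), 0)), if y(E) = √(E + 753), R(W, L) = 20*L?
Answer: √753/753 ≈ 0.036442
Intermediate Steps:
Q(U, b) = 3 (Q(U, b) = 3 - ⅓*0 = 3 + 0 = 3)
y(E) = √(753 + E)
1/y(R(Q(-5, 0), 0)) = 1/(√(753 + 20*0)) = 1/(√(753 + 0)) = 1/(√753) = √753/753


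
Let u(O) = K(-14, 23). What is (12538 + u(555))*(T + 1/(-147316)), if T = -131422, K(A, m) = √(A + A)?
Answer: -121371371659957/73658 - 19360563353*I*√7/73658 ≈ -1.6478e+9 - 6.9542e+5*I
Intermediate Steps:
K(A, m) = √2*√A (K(A, m) = √(2*A) = √2*√A)
u(O) = 2*I*√7 (u(O) = √2*√(-14) = √2*(I*√14) = 2*I*√7)
(12538 + u(555))*(T + 1/(-147316)) = (12538 + 2*I*√7)*(-131422 + 1/(-147316)) = (12538 + 2*I*√7)*(-131422 - 1/147316) = (12538 + 2*I*√7)*(-19360563353/147316) = -121371371659957/73658 - 19360563353*I*√7/73658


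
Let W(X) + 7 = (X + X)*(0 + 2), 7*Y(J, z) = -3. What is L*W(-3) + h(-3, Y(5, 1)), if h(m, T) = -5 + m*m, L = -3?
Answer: 61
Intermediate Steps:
Y(J, z) = -3/7 (Y(J, z) = (⅐)*(-3) = -3/7)
h(m, T) = -5 + m²
W(X) = -7 + 4*X (W(X) = -7 + (X + X)*(0 + 2) = -7 + (2*X)*2 = -7 + 4*X)
L*W(-3) + h(-3, Y(5, 1)) = -3*(-7 + 4*(-3)) + (-5 + (-3)²) = -3*(-7 - 12) + (-5 + 9) = -3*(-19) + 4 = 57 + 4 = 61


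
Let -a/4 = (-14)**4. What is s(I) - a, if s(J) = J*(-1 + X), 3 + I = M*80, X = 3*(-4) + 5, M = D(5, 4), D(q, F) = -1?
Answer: 154328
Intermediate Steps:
M = -1
X = -7 (X = -12 + 5 = -7)
I = -83 (I = -3 - 1*80 = -3 - 80 = -83)
a = -153664 (a = -4*(-14)**4 = -4*38416 = -153664)
s(J) = -8*J (s(J) = J*(-1 - 7) = J*(-8) = -8*J)
s(I) - a = -8*(-83) - 1*(-153664) = 664 + 153664 = 154328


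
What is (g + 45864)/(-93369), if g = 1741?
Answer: -47605/93369 ≈ -0.50986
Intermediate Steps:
(g + 45864)/(-93369) = (1741 + 45864)/(-93369) = 47605*(-1/93369) = -47605/93369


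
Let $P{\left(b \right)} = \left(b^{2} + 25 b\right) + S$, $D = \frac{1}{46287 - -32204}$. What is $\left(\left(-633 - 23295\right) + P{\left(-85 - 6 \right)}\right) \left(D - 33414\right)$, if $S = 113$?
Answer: $\frac{46707633543857}{78491} \approx 5.9507 \cdot 10^{8}$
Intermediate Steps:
$D = \frac{1}{78491}$ ($D = \frac{1}{46287 + 32204} = \frac{1}{78491} \approx 1.274 \cdot 10^{-5}$)
$P{\left(b \right)} = 113 + b^{2} + 25 b$ ($P{\left(b \right)} = \left(b^{2} + 25 b\right) + 113 = 113 + b^{2} + 25 b$)
$\left(\left(-633 - 23295\right) + P{\left(-85 - 6 \right)}\right) \left(D - 33414\right) = \left(\left(-633 - 23295\right) + \left(113 + \left(-85 - 6\right)^{2} + 25 \left(-85 - 6\right)\right)\right) \left(\frac{1}{78491} - 33414\right) = \left(-23928 + \left(113 + \left(-91\right)^{2} + 25 \left(-91\right)\right)\right) \left(- \frac{2622698273}{78491}\right) = \left(-23928 + \left(113 + 8281 - 2275\right)\right) \left(- \frac{2622698273}{78491}\right) = \left(-23928 + 6119\right) \left(- \frac{2622698273}{78491}\right) = \left(-17809\right) \left(- \frac{2622698273}{78491}\right) = \frac{46707633543857}{78491}$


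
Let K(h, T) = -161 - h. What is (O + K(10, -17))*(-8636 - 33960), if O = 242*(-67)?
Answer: 697935460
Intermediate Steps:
O = -16214
(O + K(10, -17))*(-8636 - 33960) = (-16214 + (-161 - 1*10))*(-8636 - 33960) = (-16214 + (-161 - 10))*(-42596) = (-16214 - 171)*(-42596) = -16385*(-42596) = 697935460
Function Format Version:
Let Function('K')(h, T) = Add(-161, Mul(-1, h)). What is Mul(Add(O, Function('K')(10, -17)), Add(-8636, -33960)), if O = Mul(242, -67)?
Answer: 697935460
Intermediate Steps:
O = -16214
Mul(Add(O, Function('K')(10, -17)), Add(-8636, -33960)) = Mul(Add(-16214, Add(-161, Mul(-1, 10))), Add(-8636, -33960)) = Mul(Add(-16214, Add(-161, -10)), -42596) = Mul(Add(-16214, -171), -42596) = Mul(-16385, -42596) = 697935460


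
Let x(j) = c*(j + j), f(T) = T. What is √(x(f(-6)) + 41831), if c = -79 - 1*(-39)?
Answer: √42311 ≈ 205.70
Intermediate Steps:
c = -40 (c = -79 + 39 = -40)
x(j) = -80*j (x(j) = -40*(j + j) = -80*j)
√(x(f(-6)) + 41831) = √(-80*(-6) + 41831) = √(480 + 41831) = √42311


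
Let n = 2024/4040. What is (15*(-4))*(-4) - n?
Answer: 120947/505 ≈ 239.50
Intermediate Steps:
n = 253/505 (n = 2024*(1/4040) = 253/505 ≈ 0.50099)
(15*(-4))*(-4) - n = (15*(-4))*(-4) - 1*253/505 = -60*(-4) - 253/505 = 240 - 253/505 = 120947/505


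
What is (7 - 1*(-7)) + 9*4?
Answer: 50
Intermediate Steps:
(7 - 1*(-7)) + 9*4 = (7 + 7) + 36 = 14 + 36 = 50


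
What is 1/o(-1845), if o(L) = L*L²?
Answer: -1/6280426125 ≈ -1.5922e-10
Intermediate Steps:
o(L) = L³
1/o(-1845) = 1/((-1845)³) = 1/(-6280426125) = -1/6280426125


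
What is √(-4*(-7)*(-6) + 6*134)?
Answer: 2*√159 ≈ 25.219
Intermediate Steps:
√(-4*(-7)*(-6) + 6*134) = √(28*(-6) + 804) = √(-168 + 804) = √636 = 2*√159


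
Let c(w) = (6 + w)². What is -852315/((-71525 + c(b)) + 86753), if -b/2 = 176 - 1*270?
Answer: -852315/52864 ≈ -16.123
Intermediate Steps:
b = 188 (b = -2*(176 - 1*270) = -2*(176 - 270) = -2*(-94) = 188)
-852315/((-71525 + c(b)) + 86753) = -852315/((-71525 + (6 + 188)²) + 86753) = -852315/((-71525 + 194²) + 86753) = -852315/((-71525 + 37636) + 86753) = -852315/(-33889 + 86753) = -852315/52864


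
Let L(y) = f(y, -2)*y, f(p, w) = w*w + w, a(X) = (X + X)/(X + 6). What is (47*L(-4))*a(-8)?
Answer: -3008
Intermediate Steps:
a(X) = 2*X/(6 + X) (a(X) = (2*X)/(6 + X) = 2*X/(6 + X))
f(p, w) = w + w² (f(p, w) = w² + w = w + w²)
L(y) = 2*y (L(y) = (-2*(1 - 2))*y = (-2*(-1))*y = 2*y)
(47*L(-4))*a(-8) = (47*(2*(-4)))*(2*(-8)/(6 - 8)) = (47*(-8))*(2*(-8)/(-2)) = -752*(-8)*(-1)/2 = -376*8 = -3008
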